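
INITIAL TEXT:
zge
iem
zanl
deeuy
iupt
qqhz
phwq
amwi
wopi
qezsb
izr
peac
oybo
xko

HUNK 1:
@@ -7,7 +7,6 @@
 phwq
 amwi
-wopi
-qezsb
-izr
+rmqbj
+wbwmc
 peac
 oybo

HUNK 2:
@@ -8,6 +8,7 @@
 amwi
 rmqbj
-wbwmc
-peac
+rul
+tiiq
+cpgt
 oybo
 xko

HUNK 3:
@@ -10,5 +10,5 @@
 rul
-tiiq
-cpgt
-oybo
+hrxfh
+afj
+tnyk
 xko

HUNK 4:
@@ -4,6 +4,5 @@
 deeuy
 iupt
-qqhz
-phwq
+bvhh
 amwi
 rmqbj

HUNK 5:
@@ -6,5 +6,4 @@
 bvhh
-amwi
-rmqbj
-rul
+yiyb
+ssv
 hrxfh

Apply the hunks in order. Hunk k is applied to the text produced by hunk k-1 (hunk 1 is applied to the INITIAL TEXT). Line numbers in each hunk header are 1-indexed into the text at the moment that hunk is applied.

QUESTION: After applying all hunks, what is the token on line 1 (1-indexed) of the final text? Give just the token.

Answer: zge

Derivation:
Hunk 1: at line 7 remove [wopi,qezsb,izr] add [rmqbj,wbwmc] -> 13 lines: zge iem zanl deeuy iupt qqhz phwq amwi rmqbj wbwmc peac oybo xko
Hunk 2: at line 8 remove [wbwmc,peac] add [rul,tiiq,cpgt] -> 14 lines: zge iem zanl deeuy iupt qqhz phwq amwi rmqbj rul tiiq cpgt oybo xko
Hunk 3: at line 10 remove [tiiq,cpgt,oybo] add [hrxfh,afj,tnyk] -> 14 lines: zge iem zanl deeuy iupt qqhz phwq amwi rmqbj rul hrxfh afj tnyk xko
Hunk 4: at line 4 remove [qqhz,phwq] add [bvhh] -> 13 lines: zge iem zanl deeuy iupt bvhh amwi rmqbj rul hrxfh afj tnyk xko
Hunk 5: at line 6 remove [amwi,rmqbj,rul] add [yiyb,ssv] -> 12 lines: zge iem zanl deeuy iupt bvhh yiyb ssv hrxfh afj tnyk xko
Final line 1: zge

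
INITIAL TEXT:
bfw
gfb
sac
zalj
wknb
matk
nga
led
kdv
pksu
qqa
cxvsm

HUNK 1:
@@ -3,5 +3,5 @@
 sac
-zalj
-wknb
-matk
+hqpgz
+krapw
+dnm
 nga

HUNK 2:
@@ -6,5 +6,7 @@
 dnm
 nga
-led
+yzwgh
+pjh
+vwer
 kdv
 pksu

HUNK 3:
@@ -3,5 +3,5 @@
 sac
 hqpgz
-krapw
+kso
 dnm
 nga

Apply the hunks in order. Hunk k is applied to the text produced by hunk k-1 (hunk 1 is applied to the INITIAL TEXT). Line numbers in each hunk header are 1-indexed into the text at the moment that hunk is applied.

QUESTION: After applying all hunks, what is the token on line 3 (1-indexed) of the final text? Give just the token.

Answer: sac

Derivation:
Hunk 1: at line 3 remove [zalj,wknb,matk] add [hqpgz,krapw,dnm] -> 12 lines: bfw gfb sac hqpgz krapw dnm nga led kdv pksu qqa cxvsm
Hunk 2: at line 6 remove [led] add [yzwgh,pjh,vwer] -> 14 lines: bfw gfb sac hqpgz krapw dnm nga yzwgh pjh vwer kdv pksu qqa cxvsm
Hunk 3: at line 3 remove [krapw] add [kso] -> 14 lines: bfw gfb sac hqpgz kso dnm nga yzwgh pjh vwer kdv pksu qqa cxvsm
Final line 3: sac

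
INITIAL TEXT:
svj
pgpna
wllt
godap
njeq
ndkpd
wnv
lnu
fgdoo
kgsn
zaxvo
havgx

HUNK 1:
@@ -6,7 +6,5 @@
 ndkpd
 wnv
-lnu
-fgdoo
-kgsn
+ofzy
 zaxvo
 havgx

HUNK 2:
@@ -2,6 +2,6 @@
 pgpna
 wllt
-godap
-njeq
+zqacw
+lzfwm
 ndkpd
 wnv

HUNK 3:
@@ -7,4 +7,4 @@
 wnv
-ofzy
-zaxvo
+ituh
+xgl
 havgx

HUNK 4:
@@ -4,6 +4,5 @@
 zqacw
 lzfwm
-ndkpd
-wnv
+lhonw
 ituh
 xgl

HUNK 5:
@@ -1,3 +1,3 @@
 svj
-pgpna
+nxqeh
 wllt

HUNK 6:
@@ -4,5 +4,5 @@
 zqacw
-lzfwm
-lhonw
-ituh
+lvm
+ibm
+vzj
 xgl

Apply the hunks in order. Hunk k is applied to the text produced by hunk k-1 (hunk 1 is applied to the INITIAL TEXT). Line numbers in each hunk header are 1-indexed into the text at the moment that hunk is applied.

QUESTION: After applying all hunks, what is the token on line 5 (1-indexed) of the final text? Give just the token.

Hunk 1: at line 6 remove [lnu,fgdoo,kgsn] add [ofzy] -> 10 lines: svj pgpna wllt godap njeq ndkpd wnv ofzy zaxvo havgx
Hunk 2: at line 2 remove [godap,njeq] add [zqacw,lzfwm] -> 10 lines: svj pgpna wllt zqacw lzfwm ndkpd wnv ofzy zaxvo havgx
Hunk 3: at line 7 remove [ofzy,zaxvo] add [ituh,xgl] -> 10 lines: svj pgpna wllt zqacw lzfwm ndkpd wnv ituh xgl havgx
Hunk 4: at line 4 remove [ndkpd,wnv] add [lhonw] -> 9 lines: svj pgpna wllt zqacw lzfwm lhonw ituh xgl havgx
Hunk 5: at line 1 remove [pgpna] add [nxqeh] -> 9 lines: svj nxqeh wllt zqacw lzfwm lhonw ituh xgl havgx
Hunk 6: at line 4 remove [lzfwm,lhonw,ituh] add [lvm,ibm,vzj] -> 9 lines: svj nxqeh wllt zqacw lvm ibm vzj xgl havgx
Final line 5: lvm

Answer: lvm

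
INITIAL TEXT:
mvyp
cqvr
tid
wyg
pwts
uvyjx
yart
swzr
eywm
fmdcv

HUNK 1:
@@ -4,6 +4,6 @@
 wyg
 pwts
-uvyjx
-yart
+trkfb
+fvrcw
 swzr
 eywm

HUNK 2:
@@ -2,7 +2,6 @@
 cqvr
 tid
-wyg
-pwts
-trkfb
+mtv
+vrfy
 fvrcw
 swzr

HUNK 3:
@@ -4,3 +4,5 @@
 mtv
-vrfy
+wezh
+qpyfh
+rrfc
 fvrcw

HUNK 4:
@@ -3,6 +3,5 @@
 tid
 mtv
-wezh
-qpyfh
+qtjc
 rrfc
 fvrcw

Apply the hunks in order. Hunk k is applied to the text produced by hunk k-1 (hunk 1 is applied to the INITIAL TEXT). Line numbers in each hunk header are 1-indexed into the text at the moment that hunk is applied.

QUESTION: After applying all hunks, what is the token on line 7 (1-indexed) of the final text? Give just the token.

Answer: fvrcw

Derivation:
Hunk 1: at line 4 remove [uvyjx,yart] add [trkfb,fvrcw] -> 10 lines: mvyp cqvr tid wyg pwts trkfb fvrcw swzr eywm fmdcv
Hunk 2: at line 2 remove [wyg,pwts,trkfb] add [mtv,vrfy] -> 9 lines: mvyp cqvr tid mtv vrfy fvrcw swzr eywm fmdcv
Hunk 3: at line 4 remove [vrfy] add [wezh,qpyfh,rrfc] -> 11 lines: mvyp cqvr tid mtv wezh qpyfh rrfc fvrcw swzr eywm fmdcv
Hunk 4: at line 3 remove [wezh,qpyfh] add [qtjc] -> 10 lines: mvyp cqvr tid mtv qtjc rrfc fvrcw swzr eywm fmdcv
Final line 7: fvrcw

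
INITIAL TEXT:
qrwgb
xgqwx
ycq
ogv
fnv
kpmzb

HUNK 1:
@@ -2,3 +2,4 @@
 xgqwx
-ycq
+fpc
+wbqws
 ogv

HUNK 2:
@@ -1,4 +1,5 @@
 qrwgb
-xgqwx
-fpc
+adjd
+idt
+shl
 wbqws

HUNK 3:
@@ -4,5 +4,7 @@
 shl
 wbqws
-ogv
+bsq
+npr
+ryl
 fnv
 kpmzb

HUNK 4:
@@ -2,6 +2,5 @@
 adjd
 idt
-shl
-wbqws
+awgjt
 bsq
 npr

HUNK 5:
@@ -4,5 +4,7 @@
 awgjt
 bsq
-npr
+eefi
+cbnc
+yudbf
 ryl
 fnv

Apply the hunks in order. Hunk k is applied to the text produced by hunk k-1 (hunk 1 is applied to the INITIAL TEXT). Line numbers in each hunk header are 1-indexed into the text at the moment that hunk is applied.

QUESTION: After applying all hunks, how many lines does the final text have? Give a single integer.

Answer: 11

Derivation:
Hunk 1: at line 2 remove [ycq] add [fpc,wbqws] -> 7 lines: qrwgb xgqwx fpc wbqws ogv fnv kpmzb
Hunk 2: at line 1 remove [xgqwx,fpc] add [adjd,idt,shl] -> 8 lines: qrwgb adjd idt shl wbqws ogv fnv kpmzb
Hunk 3: at line 4 remove [ogv] add [bsq,npr,ryl] -> 10 lines: qrwgb adjd idt shl wbqws bsq npr ryl fnv kpmzb
Hunk 4: at line 2 remove [shl,wbqws] add [awgjt] -> 9 lines: qrwgb adjd idt awgjt bsq npr ryl fnv kpmzb
Hunk 5: at line 4 remove [npr] add [eefi,cbnc,yudbf] -> 11 lines: qrwgb adjd idt awgjt bsq eefi cbnc yudbf ryl fnv kpmzb
Final line count: 11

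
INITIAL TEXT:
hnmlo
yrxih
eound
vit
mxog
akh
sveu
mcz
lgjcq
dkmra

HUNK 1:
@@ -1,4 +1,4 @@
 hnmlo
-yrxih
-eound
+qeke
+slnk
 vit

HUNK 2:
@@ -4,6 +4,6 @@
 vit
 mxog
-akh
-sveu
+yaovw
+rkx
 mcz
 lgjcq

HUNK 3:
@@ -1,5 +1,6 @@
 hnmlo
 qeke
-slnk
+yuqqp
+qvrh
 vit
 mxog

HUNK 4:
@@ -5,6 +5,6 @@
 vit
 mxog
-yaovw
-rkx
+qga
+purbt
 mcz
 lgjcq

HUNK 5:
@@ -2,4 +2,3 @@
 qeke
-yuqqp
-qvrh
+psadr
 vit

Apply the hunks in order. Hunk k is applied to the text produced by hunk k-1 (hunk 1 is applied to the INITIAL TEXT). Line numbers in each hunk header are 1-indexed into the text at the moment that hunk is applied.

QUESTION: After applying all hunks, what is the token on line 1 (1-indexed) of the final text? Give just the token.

Hunk 1: at line 1 remove [yrxih,eound] add [qeke,slnk] -> 10 lines: hnmlo qeke slnk vit mxog akh sveu mcz lgjcq dkmra
Hunk 2: at line 4 remove [akh,sveu] add [yaovw,rkx] -> 10 lines: hnmlo qeke slnk vit mxog yaovw rkx mcz lgjcq dkmra
Hunk 3: at line 1 remove [slnk] add [yuqqp,qvrh] -> 11 lines: hnmlo qeke yuqqp qvrh vit mxog yaovw rkx mcz lgjcq dkmra
Hunk 4: at line 5 remove [yaovw,rkx] add [qga,purbt] -> 11 lines: hnmlo qeke yuqqp qvrh vit mxog qga purbt mcz lgjcq dkmra
Hunk 5: at line 2 remove [yuqqp,qvrh] add [psadr] -> 10 lines: hnmlo qeke psadr vit mxog qga purbt mcz lgjcq dkmra
Final line 1: hnmlo

Answer: hnmlo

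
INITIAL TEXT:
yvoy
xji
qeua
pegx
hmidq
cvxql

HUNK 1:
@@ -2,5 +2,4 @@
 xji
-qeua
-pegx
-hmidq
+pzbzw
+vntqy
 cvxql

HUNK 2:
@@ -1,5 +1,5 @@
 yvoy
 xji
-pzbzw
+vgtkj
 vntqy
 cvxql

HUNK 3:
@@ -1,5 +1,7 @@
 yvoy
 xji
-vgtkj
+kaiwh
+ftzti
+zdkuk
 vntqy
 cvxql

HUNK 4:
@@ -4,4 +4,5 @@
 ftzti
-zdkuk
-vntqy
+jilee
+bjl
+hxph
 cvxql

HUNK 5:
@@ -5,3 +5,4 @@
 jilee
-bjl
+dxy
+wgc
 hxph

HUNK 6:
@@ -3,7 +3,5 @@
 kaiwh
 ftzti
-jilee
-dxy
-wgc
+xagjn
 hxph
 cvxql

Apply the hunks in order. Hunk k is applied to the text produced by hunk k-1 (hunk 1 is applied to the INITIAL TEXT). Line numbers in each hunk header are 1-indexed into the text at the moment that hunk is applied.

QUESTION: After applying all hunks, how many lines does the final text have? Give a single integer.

Hunk 1: at line 2 remove [qeua,pegx,hmidq] add [pzbzw,vntqy] -> 5 lines: yvoy xji pzbzw vntqy cvxql
Hunk 2: at line 1 remove [pzbzw] add [vgtkj] -> 5 lines: yvoy xji vgtkj vntqy cvxql
Hunk 3: at line 1 remove [vgtkj] add [kaiwh,ftzti,zdkuk] -> 7 lines: yvoy xji kaiwh ftzti zdkuk vntqy cvxql
Hunk 4: at line 4 remove [zdkuk,vntqy] add [jilee,bjl,hxph] -> 8 lines: yvoy xji kaiwh ftzti jilee bjl hxph cvxql
Hunk 5: at line 5 remove [bjl] add [dxy,wgc] -> 9 lines: yvoy xji kaiwh ftzti jilee dxy wgc hxph cvxql
Hunk 6: at line 3 remove [jilee,dxy,wgc] add [xagjn] -> 7 lines: yvoy xji kaiwh ftzti xagjn hxph cvxql
Final line count: 7

Answer: 7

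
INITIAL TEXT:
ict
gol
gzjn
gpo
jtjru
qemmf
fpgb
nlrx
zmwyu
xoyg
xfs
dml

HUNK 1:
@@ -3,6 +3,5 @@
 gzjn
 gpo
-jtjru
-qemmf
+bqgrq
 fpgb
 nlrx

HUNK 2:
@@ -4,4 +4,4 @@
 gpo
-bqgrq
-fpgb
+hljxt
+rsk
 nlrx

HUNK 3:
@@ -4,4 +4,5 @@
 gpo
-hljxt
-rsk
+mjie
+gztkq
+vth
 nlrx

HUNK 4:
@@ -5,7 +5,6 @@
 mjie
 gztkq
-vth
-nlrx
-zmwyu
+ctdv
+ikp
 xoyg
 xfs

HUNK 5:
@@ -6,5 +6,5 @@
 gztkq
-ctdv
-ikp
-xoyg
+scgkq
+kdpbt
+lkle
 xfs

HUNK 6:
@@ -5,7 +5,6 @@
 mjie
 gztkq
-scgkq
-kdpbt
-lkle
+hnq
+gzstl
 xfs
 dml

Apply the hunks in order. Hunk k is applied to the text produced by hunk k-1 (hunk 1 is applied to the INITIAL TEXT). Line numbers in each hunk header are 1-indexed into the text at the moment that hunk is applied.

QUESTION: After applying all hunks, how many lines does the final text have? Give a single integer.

Answer: 10

Derivation:
Hunk 1: at line 3 remove [jtjru,qemmf] add [bqgrq] -> 11 lines: ict gol gzjn gpo bqgrq fpgb nlrx zmwyu xoyg xfs dml
Hunk 2: at line 4 remove [bqgrq,fpgb] add [hljxt,rsk] -> 11 lines: ict gol gzjn gpo hljxt rsk nlrx zmwyu xoyg xfs dml
Hunk 3: at line 4 remove [hljxt,rsk] add [mjie,gztkq,vth] -> 12 lines: ict gol gzjn gpo mjie gztkq vth nlrx zmwyu xoyg xfs dml
Hunk 4: at line 5 remove [vth,nlrx,zmwyu] add [ctdv,ikp] -> 11 lines: ict gol gzjn gpo mjie gztkq ctdv ikp xoyg xfs dml
Hunk 5: at line 6 remove [ctdv,ikp,xoyg] add [scgkq,kdpbt,lkle] -> 11 lines: ict gol gzjn gpo mjie gztkq scgkq kdpbt lkle xfs dml
Hunk 6: at line 5 remove [scgkq,kdpbt,lkle] add [hnq,gzstl] -> 10 lines: ict gol gzjn gpo mjie gztkq hnq gzstl xfs dml
Final line count: 10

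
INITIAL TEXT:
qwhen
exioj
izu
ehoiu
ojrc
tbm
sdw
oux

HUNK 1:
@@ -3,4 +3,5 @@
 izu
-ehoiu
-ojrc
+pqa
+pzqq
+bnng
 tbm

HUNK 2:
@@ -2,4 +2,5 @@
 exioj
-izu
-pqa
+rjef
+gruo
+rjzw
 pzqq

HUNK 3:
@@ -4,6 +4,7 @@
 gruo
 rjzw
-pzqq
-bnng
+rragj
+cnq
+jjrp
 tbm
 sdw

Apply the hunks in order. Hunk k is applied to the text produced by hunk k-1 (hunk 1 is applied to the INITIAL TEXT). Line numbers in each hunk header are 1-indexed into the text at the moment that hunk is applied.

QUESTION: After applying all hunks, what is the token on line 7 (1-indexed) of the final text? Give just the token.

Answer: cnq

Derivation:
Hunk 1: at line 3 remove [ehoiu,ojrc] add [pqa,pzqq,bnng] -> 9 lines: qwhen exioj izu pqa pzqq bnng tbm sdw oux
Hunk 2: at line 2 remove [izu,pqa] add [rjef,gruo,rjzw] -> 10 lines: qwhen exioj rjef gruo rjzw pzqq bnng tbm sdw oux
Hunk 3: at line 4 remove [pzqq,bnng] add [rragj,cnq,jjrp] -> 11 lines: qwhen exioj rjef gruo rjzw rragj cnq jjrp tbm sdw oux
Final line 7: cnq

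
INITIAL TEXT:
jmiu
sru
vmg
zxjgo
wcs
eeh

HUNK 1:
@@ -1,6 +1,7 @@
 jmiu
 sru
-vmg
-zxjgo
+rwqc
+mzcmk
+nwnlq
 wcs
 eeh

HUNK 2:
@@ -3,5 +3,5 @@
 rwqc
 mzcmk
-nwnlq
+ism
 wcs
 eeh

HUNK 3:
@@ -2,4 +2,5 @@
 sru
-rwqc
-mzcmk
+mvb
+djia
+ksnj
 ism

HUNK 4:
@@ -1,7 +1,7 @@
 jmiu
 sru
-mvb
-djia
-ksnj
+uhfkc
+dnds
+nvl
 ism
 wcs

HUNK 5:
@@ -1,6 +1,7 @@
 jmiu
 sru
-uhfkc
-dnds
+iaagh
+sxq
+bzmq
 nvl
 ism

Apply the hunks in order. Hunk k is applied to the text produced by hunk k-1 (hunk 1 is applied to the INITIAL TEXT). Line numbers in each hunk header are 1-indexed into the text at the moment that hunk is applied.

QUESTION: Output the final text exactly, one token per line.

Hunk 1: at line 1 remove [vmg,zxjgo] add [rwqc,mzcmk,nwnlq] -> 7 lines: jmiu sru rwqc mzcmk nwnlq wcs eeh
Hunk 2: at line 3 remove [nwnlq] add [ism] -> 7 lines: jmiu sru rwqc mzcmk ism wcs eeh
Hunk 3: at line 2 remove [rwqc,mzcmk] add [mvb,djia,ksnj] -> 8 lines: jmiu sru mvb djia ksnj ism wcs eeh
Hunk 4: at line 1 remove [mvb,djia,ksnj] add [uhfkc,dnds,nvl] -> 8 lines: jmiu sru uhfkc dnds nvl ism wcs eeh
Hunk 5: at line 1 remove [uhfkc,dnds] add [iaagh,sxq,bzmq] -> 9 lines: jmiu sru iaagh sxq bzmq nvl ism wcs eeh

Answer: jmiu
sru
iaagh
sxq
bzmq
nvl
ism
wcs
eeh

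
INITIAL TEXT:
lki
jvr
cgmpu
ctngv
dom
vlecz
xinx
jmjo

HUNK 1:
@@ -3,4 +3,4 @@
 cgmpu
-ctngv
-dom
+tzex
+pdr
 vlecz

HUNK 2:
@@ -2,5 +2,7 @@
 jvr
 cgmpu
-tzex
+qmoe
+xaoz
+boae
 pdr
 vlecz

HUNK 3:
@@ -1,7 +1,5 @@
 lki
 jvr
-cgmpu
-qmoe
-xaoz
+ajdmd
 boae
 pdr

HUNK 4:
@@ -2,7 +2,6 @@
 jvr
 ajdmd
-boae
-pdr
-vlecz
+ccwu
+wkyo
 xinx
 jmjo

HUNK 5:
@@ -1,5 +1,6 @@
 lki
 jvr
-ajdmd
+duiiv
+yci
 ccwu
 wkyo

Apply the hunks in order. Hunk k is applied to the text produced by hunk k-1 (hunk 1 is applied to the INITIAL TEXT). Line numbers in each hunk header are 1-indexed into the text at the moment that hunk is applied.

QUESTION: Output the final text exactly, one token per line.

Hunk 1: at line 3 remove [ctngv,dom] add [tzex,pdr] -> 8 lines: lki jvr cgmpu tzex pdr vlecz xinx jmjo
Hunk 2: at line 2 remove [tzex] add [qmoe,xaoz,boae] -> 10 lines: lki jvr cgmpu qmoe xaoz boae pdr vlecz xinx jmjo
Hunk 3: at line 1 remove [cgmpu,qmoe,xaoz] add [ajdmd] -> 8 lines: lki jvr ajdmd boae pdr vlecz xinx jmjo
Hunk 4: at line 2 remove [boae,pdr,vlecz] add [ccwu,wkyo] -> 7 lines: lki jvr ajdmd ccwu wkyo xinx jmjo
Hunk 5: at line 1 remove [ajdmd] add [duiiv,yci] -> 8 lines: lki jvr duiiv yci ccwu wkyo xinx jmjo

Answer: lki
jvr
duiiv
yci
ccwu
wkyo
xinx
jmjo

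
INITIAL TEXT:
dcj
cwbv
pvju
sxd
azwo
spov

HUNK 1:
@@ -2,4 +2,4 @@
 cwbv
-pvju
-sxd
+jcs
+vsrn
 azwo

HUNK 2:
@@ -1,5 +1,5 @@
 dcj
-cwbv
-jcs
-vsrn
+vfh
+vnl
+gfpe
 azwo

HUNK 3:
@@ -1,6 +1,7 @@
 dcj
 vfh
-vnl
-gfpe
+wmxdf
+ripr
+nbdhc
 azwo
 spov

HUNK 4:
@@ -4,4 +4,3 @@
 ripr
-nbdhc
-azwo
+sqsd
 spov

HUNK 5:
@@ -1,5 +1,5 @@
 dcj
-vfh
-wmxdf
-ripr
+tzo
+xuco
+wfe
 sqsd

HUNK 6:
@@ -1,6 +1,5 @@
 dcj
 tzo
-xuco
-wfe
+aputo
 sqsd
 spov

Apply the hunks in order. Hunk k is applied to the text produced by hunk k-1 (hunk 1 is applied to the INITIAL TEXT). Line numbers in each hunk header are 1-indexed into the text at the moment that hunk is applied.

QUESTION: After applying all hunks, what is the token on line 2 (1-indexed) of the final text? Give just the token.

Answer: tzo

Derivation:
Hunk 1: at line 2 remove [pvju,sxd] add [jcs,vsrn] -> 6 lines: dcj cwbv jcs vsrn azwo spov
Hunk 2: at line 1 remove [cwbv,jcs,vsrn] add [vfh,vnl,gfpe] -> 6 lines: dcj vfh vnl gfpe azwo spov
Hunk 3: at line 1 remove [vnl,gfpe] add [wmxdf,ripr,nbdhc] -> 7 lines: dcj vfh wmxdf ripr nbdhc azwo spov
Hunk 4: at line 4 remove [nbdhc,azwo] add [sqsd] -> 6 lines: dcj vfh wmxdf ripr sqsd spov
Hunk 5: at line 1 remove [vfh,wmxdf,ripr] add [tzo,xuco,wfe] -> 6 lines: dcj tzo xuco wfe sqsd spov
Hunk 6: at line 1 remove [xuco,wfe] add [aputo] -> 5 lines: dcj tzo aputo sqsd spov
Final line 2: tzo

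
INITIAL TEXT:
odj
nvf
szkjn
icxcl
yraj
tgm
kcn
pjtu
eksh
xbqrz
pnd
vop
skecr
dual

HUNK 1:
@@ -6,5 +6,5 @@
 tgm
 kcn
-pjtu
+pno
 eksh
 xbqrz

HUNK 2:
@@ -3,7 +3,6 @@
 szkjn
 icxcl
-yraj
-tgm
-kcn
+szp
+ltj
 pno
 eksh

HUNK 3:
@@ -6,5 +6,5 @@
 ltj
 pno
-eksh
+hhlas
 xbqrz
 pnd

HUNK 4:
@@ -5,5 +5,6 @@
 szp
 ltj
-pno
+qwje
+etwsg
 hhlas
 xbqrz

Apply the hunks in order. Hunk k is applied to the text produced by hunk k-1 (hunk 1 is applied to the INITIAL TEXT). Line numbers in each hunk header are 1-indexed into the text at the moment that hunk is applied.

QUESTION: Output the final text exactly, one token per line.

Answer: odj
nvf
szkjn
icxcl
szp
ltj
qwje
etwsg
hhlas
xbqrz
pnd
vop
skecr
dual

Derivation:
Hunk 1: at line 6 remove [pjtu] add [pno] -> 14 lines: odj nvf szkjn icxcl yraj tgm kcn pno eksh xbqrz pnd vop skecr dual
Hunk 2: at line 3 remove [yraj,tgm,kcn] add [szp,ltj] -> 13 lines: odj nvf szkjn icxcl szp ltj pno eksh xbqrz pnd vop skecr dual
Hunk 3: at line 6 remove [eksh] add [hhlas] -> 13 lines: odj nvf szkjn icxcl szp ltj pno hhlas xbqrz pnd vop skecr dual
Hunk 4: at line 5 remove [pno] add [qwje,etwsg] -> 14 lines: odj nvf szkjn icxcl szp ltj qwje etwsg hhlas xbqrz pnd vop skecr dual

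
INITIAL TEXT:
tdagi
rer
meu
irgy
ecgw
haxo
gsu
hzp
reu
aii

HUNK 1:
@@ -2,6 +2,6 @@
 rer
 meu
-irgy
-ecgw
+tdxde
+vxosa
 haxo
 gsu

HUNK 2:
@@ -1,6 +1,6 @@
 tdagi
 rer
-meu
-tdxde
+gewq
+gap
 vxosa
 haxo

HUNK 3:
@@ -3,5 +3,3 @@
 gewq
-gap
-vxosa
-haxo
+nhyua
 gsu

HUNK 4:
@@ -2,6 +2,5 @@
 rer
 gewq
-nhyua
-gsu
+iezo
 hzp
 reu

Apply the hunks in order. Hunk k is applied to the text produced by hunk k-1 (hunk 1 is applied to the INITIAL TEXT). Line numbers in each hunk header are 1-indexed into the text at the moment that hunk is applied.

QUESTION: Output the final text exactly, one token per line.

Answer: tdagi
rer
gewq
iezo
hzp
reu
aii

Derivation:
Hunk 1: at line 2 remove [irgy,ecgw] add [tdxde,vxosa] -> 10 lines: tdagi rer meu tdxde vxosa haxo gsu hzp reu aii
Hunk 2: at line 1 remove [meu,tdxde] add [gewq,gap] -> 10 lines: tdagi rer gewq gap vxosa haxo gsu hzp reu aii
Hunk 3: at line 3 remove [gap,vxosa,haxo] add [nhyua] -> 8 lines: tdagi rer gewq nhyua gsu hzp reu aii
Hunk 4: at line 2 remove [nhyua,gsu] add [iezo] -> 7 lines: tdagi rer gewq iezo hzp reu aii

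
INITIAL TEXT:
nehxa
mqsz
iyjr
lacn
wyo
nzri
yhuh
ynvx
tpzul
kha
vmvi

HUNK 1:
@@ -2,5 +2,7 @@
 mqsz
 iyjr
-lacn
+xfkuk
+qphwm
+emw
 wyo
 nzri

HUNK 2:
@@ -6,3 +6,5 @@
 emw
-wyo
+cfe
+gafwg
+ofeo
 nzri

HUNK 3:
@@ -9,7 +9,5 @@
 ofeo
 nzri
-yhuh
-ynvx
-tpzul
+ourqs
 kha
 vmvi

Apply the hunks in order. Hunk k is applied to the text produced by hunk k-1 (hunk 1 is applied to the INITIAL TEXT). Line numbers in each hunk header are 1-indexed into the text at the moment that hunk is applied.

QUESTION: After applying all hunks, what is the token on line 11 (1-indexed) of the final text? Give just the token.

Answer: ourqs

Derivation:
Hunk 1: at line 2 remove [lacn] add [xfkuk,qphwm,emw] -> 13 lines: nehxa mqsz iyjr xfkuk qphwm emw wyo nzri yhuh ynvx tpzul kha vmvi
Hunk 2: at line 6 remove [wyo] add [cfe,gafwg,ofeo] -> 15 lines: nehxa mqsz iyjr xfkuk qphwm emw cfe gafwg ofeo nzri yhuh ynvx tpzul kha vmvi
Hunk 3: at line 9 remove [yhuh,ynvx,tpzul] add [ourqs] -> 13 lines: nehxa mqsz iyjr xfkuk qphwm emw cfe gafwg ofeo nzri ourqs kha vmvi
Final line 11: ourqs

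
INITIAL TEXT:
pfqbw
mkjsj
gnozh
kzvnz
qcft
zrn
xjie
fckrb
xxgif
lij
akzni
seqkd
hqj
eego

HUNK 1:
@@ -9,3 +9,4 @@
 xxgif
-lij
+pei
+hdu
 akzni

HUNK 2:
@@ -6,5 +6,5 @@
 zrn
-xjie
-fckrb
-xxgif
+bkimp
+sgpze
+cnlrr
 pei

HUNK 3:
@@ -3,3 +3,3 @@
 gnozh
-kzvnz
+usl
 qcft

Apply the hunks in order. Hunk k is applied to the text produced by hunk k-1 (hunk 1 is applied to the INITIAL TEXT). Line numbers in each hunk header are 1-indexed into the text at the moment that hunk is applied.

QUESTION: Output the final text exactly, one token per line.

Hunk 1: at line 9 remove [lij] add [pei,hdu] -> 15 lines: pfqbw mkjsj gnozh kzvnz qcft zrn xjie fckrb xxgif pei hdu akzni seqkd hqj eego
Hunk 2: at line 6 remove [xjie,fckrb,xxgif] add [bkimp,sgpze,cnlrr] -> 15 lines: pfqbw mkjsj gnozh kzvnz qcft zrn bkimp sgpze cnlrr pei hdu akzni seqkd hqj eego
Hunk 3: at line 3 remove [kzvnz] add [usl] -> 15 lines: pfqbw mkjsj gnozh usl qcft zrn bkimp sgpze cnlrr pei hdu akzni seqkd hqj eego

Answer: pfqbw
mkjsj
gnozh
usl
qcft
zrn
bkimp
sgpze
cnlrr
pei
hdu
akzni
seqkd
hqj
eego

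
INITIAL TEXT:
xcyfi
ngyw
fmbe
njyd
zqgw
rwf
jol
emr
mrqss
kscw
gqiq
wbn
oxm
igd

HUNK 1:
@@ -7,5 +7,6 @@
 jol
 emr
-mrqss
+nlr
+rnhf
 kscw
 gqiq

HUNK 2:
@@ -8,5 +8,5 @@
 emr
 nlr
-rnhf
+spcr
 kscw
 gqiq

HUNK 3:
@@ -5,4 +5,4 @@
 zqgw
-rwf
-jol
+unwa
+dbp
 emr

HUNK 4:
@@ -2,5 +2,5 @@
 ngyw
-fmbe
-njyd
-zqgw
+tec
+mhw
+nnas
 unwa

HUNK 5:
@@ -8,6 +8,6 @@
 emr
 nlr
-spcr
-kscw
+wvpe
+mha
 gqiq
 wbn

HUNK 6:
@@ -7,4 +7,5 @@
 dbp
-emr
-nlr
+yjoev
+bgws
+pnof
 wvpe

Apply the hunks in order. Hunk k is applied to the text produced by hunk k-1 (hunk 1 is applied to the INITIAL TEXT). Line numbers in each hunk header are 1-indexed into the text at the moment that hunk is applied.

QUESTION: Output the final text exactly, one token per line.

Hunk 1: at line 7 remove [mrqss] add [nlr,rnhf] -> 15 lines: xcyfi ngyw fmbe njyd zqgw rwf jol emr nlr rnhf kscw gqiq wbn oxm igd
Hunk 2: at line 8 remove [rnhf] add [spcr] -> 15 lines: xcyfi ngyw fmbe njyd zqgw rwf jol emr nlr spcr kscw gqiq wbn oxm igd
Hunk 3: at line 5 remove [rwf,jol] add [unwa,dbp] -> 15 lines: xcyfi ngyw fmbe njyd zqgw unwa dbp emr nlr spcr kscw gqiq wbn oxm igd
Hunk 4: at line 2 remove [fmbe,njyd,zqgw] add [tec,mhw,nnas] -> 15 lines: xcyfi ngyw tec mhw nnas unwa dbp emr nlr spcr kscw gqiq wbn oxm igd
Hunk 5: at line 8 remove [spcr,kscw] add [wvpe,mha] -> 15 lines: xcyfi ngyw tec mhw nnas unwa dbp emr nlr wvpe mha gqiq wbn oxm igd
Hunk 6: at line 7 remove [emr,nlr] add [yjoev,bgws,pnof] -> 16 lines: xcyfi ngyw tec mhw nnas unwa dbp yjoev bgws pnof wvpe mha gqiq wbn oxm igd

Answer: xcyfi
ngyw
tec
mhw
nnas
unwa
dbp
yjoev
bgws
pnof
wvpe
mha
gqiq
wbn
oxm
igd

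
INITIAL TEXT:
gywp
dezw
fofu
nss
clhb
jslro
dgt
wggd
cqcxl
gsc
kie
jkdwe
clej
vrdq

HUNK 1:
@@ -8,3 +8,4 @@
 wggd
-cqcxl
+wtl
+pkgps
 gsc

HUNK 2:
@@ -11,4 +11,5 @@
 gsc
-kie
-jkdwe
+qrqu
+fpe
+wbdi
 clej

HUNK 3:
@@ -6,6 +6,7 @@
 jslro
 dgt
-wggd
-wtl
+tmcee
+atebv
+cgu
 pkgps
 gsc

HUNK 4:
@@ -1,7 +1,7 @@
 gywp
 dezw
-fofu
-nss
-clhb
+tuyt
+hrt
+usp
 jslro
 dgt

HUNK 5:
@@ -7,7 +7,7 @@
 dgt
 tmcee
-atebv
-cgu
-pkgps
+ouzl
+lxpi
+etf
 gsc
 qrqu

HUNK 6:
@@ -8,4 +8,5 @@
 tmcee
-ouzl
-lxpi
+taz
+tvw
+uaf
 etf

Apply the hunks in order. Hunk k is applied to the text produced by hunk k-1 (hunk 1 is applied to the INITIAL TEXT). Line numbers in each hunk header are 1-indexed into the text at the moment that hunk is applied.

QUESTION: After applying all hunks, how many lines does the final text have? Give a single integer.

Hunk 1: at line 8 remove [cqcxl] add [wtl,pkgps] -> 15 lines: gywp dezw fofu nss clhb jslro dgt wggd wtl pkgps gsc kie jkdwe clej vrdq
Hunk 2: at line 11 remove [kie,jkdwe] add [qrqu,fpe,wbdi] -> 16 lines: gywp dezw fofu nss clhb jslro dgt wggd wtl pkgps gsc qrqu fpe wbdi clej vrdq
Hunk 3: at line 6 remove [wggd,wtl] add [tmcee,atebv,cgu] -> 17 lines: gywp dezw fofu nss clhb jslro dgt tmcee atebv cgu pkgps gsc qrqu fpe wbdi clej vrdq
Hunk 4: at line 1 remove [fofu,nss,clhb] add [tuyt,hrt,usp] -> 17 lines: gywp dezw tuyt hrt usp jslro dgt tmcee atebv cgu pkgps gsc qrqu fpe wbdi clej vrdq
Hunk 5: at line 7 remove [atebv,cgu,pkgps] add [ouzl,lxpi,etf] -> 17 lines: gywp dezw tuyt hrt usp jslro dgt tmcee ouzl lxpi etf gsc qrqu fpe wbdi clej vrdq
Hunk 6: at line 8 remove [ouzl,lxpi] add [taz,tvw,uaf] -> 18 lines: gywp dezw tuyt hrt usp jslro dgt tmcee taz tvw uaf etf gsc qrqu fpe wbdi clej vrdq
Final line count: 18

Answer: 18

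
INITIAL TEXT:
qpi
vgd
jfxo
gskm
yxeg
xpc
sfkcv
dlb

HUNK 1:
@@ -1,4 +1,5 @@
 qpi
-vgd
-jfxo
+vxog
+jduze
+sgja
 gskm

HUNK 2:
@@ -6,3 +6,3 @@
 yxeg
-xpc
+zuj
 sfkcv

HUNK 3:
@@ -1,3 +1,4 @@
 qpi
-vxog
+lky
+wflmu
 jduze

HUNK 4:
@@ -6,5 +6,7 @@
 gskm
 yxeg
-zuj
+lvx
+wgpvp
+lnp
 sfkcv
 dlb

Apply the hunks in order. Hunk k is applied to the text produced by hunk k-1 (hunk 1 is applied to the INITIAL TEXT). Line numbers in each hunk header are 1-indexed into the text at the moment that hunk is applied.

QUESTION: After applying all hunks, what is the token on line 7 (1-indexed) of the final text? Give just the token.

Hunk 1: at line 1 remove [vgd,jfxo] add [vxog,jduze,sgja] -> 9 lines: qpi vxog jduze sgja gskm yxeg xpc sfkcv dlb
Hunk 2: at line 6 remove [xpc] add [zuj] -> 9 lines: qpi vxog jduze sgja gskm yxeg zuj sfkcv dlb
Hunk 3: at line 1 remove [vxog] add [lky,wflmu] -> 10 lines: qpi lky wflmu jduze sgja gskm yxeg zuj sfkcv dlb
Hunk 4: at line 6 remove [zuj] add [lvx,wgpvp,lnp] -> 12 lines: qpi lky wflmu jduze sgja gskm yxeg lvx wgpvp lnp sfkcv dlb
Final line 7: yxeg

Answer: yxeg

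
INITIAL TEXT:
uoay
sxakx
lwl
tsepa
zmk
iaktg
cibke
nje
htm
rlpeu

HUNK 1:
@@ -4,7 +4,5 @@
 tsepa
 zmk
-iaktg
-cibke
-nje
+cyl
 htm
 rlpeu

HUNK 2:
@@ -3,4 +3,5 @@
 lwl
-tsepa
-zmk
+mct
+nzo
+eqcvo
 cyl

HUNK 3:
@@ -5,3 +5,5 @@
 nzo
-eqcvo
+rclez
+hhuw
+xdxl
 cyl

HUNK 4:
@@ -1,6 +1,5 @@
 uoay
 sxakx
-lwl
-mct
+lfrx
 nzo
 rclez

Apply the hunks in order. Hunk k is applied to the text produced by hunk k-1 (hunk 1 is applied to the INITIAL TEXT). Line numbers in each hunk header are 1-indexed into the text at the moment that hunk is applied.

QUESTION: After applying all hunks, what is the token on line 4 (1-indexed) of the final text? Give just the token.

Answer: nzo

Derivation:
Hunk 1: at line 4 remove [iaktg,cibke,nje] add [cyl] -> 8 lines: uoay sxakx lwl tsepa zmk cyl htm rlpeu
Hunk 2: at line 3 remove [tsepa,zmk] add [mct,nzo,eqcvo] -> 9 lines: uoay sxakx lwl mct nzo eqcvo cyl htm rlpeu
Hunk 3: at line 5 remove [eqcvo] add [rclez,hhuw,xdxl] -> 11 lines: uoay sxakx lwl mct nzo rclez hhuw xdxl cyl htm rlpeu
Hunk 4: at line 1 remove [lwl,mct] add [lfrx] -> 10 lines: uoay sxakx lfrx nzo rclez hhuw xdxl cyl htm rlpeu
Final line 4: nzo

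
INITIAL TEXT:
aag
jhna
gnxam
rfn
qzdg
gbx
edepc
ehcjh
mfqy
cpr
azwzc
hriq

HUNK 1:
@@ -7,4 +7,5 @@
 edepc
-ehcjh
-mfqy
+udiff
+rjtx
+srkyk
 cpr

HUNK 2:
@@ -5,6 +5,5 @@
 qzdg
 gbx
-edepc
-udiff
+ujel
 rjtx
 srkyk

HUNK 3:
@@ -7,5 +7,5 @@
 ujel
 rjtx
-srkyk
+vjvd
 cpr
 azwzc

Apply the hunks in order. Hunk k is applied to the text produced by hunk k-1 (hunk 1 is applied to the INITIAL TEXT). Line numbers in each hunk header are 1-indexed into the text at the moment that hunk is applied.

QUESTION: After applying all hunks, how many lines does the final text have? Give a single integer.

Answer: 12

Derivation:
Hunk 1: at line 7 remove [ehcjh,mfqy] add [udiff,rjtx,srkyk] -> 13 lines: aag jhna gnxam rfn qzdg gbx edepc udiff rjtx srkyk cpr azwzc hriq
Hunk 2: at line 5 remove [edepc,udiff] add [ujel] -> 12 lines: aag jhna gnxam rfn qzdg gbx ujel rjtx srkyk cpr azwzc hriq
Hunk 3: at line 7 remove [srkyk] add [vjvd] -> 12 lines: aag jhna gnxam rfn qzdg gbx ujel rjtx vjvd cpr azwzc hriq
Final line count: 12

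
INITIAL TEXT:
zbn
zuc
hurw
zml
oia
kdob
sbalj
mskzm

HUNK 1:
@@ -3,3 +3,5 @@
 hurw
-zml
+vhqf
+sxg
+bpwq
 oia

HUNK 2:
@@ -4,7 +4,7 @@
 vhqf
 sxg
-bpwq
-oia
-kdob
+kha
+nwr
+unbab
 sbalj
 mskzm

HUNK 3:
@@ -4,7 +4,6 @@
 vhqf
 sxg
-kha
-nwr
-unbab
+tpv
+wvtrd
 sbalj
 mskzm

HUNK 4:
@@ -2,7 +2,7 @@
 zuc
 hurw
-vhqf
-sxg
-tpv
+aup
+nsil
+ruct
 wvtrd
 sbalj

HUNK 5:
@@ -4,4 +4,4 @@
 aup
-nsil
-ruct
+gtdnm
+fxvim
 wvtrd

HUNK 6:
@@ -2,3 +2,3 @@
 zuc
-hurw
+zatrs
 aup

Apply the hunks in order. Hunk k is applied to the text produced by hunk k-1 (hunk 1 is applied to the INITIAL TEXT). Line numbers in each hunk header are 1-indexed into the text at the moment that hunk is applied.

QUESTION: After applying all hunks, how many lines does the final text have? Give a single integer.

Hunk 1: at line 3 remove [zml] add [vhqf,sxg,bpwq] -> 10 lines: zbn zuc hurw vhqf sxg bpwq oia kdob sbalj mskzm
Hunk 2: at line 4 remove [bpwq,oia,kdob] add [kha,nwr,unbab] -> 10 lines: zbn zuc hurw vhqf sxg kha nwr unbab sbalj mskzm
Hunk 3: at line 4 remove [kha,nwr,unbab] add [tpv,wvtrd] -> 9 lines: zbn zuc hurw vhqf sxg tpv wvtrd sbalj mskzm
Hunk 4: at line 2 remove [vhqf,sxg,tpv] add [aup,nsil,ruct] -> 9 lines: zbn zuc hurw aup nsil ruct wvtrd sbalj mskzm
Hunk 5: at line 4 remove [nsil,ruct] add [gtdnm,fxvim] -> 9 lines: zbn zuc hurw aup gtdnm fxvim wvtrd sbalj mskzm
Hunk 6: at line 2 remove [hurw] add [zatrs] -> 9 lines: zbn zuc zatrs aup gtdnm fxvim wvtrd sbalj mskzm
Final line count: 9

Answer: 9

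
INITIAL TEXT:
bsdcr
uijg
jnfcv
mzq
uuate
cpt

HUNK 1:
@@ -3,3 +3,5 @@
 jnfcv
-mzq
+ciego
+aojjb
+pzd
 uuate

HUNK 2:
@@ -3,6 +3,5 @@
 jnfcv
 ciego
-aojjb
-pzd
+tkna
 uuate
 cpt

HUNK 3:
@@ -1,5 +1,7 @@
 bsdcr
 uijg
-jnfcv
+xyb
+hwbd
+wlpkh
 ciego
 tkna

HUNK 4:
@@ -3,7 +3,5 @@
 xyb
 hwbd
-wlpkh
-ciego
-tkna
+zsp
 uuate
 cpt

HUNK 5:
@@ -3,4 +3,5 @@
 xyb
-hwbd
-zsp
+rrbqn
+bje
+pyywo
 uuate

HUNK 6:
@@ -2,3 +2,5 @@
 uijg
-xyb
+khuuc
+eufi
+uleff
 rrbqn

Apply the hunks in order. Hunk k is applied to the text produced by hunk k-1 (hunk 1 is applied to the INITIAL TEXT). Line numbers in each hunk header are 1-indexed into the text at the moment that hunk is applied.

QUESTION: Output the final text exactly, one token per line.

Hunk 1: at line 3 remove [mzq] add [ciego,aojjb,pzd] -> 8 lines: bsdcr uijg jnfcv ciego aojjb pzd uuate cpt
Hunk 2: at line 3 remove [aojjb,pzd] add [tkna] -> 7 lines: bsdcr uijg jnfcv ciego tkna uuate cpt
Hunk 3: at line 1 remove [jnfcv] add [xyb,hwbd,wlpkh] -> 9 lines: bsdcr uijg xyb hwbd wlpkh ciego tkna uuate cpt
Hunk 4: at line 3 remove [wlpkh,ciego,tkna] add [zsp] -> 7 lines: bsdcr uijg xyb hwbd zsp uuate cpt
Hunk 5: at line 3 remove [hwbd,zsp] add [rrbqn,bje,pyywo] -> 8 lines: bsdcr uijg xyb rrbqn bje pyywo uuate cpt
Hunk 6: at line 2 remove [xyb] add [khuuc,eufi,uleff] -> 10 lines: bsdcr uijg khuuc eufi uleff rrbqn bje pyywo uuate cpt

Answer: bsdcr
uijg
khuuc
eufi
uleff
rrbqn
bje
pyywo
uuate
cpt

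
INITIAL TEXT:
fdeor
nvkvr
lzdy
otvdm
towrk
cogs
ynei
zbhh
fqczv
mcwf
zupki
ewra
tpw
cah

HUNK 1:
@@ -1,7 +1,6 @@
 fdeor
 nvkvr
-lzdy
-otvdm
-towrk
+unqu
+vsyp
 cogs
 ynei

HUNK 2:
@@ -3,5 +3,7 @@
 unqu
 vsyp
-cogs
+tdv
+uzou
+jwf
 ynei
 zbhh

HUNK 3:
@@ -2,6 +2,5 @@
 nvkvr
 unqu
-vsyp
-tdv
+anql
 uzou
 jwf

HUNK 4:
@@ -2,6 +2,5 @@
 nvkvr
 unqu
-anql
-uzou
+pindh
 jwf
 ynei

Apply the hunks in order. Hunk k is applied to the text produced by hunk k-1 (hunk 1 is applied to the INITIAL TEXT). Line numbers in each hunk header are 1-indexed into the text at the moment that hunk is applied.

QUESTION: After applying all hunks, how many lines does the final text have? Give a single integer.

Answer: 13

Derivation:
Hunk 1: at line 1 remove [lzdy,otvdm,towrk] add [unqu,vsyp] -> 13 lines: fdeor nvkvr unqu vsyp cogs ynei zbhh fqczv mcwf zupki ewra tpw cah
Hunk 2: at line 3 remove [cogs] add [tdv,uzou,jwf] -> 15 lines: fdeor nvkvr unqu vsyp tdv uzou jwf ynei zbhh fqczv mcwf zupki ewra tpw cah
Hunk 3: at line 2 remove [vsyp,tdv] add [anql] -> 14 lines: fdeor nvkvr unqu anql uzou jwf ynei zbhh fqczv mcwf zupki ewra tpw cah
Hunk 4: at line 2 remove [anql,uzou] add [pindh] -> 13 lines: fdeor nvkvr unqu pindh jwf ynei zbhh fqczv mcwf zupki ewra tpw cah
Final line count: 13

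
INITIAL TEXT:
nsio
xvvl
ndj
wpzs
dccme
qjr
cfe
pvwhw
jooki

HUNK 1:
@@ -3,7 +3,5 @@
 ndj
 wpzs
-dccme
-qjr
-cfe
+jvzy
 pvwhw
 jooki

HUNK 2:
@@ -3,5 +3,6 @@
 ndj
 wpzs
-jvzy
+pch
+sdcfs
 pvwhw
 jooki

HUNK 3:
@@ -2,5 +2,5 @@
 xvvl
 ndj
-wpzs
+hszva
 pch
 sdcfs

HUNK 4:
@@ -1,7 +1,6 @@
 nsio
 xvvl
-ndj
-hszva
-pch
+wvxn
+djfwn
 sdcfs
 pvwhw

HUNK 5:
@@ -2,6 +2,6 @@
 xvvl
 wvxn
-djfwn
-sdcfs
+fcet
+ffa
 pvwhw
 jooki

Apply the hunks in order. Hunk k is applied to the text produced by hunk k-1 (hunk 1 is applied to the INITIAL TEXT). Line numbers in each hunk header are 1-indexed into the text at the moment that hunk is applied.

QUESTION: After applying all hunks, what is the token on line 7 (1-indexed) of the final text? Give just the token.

Answer: jooki

Derivation:
Hunk 1: at line 3 remove [dccme,qjr,cfe] add [jvzy] -> 7 lines: nsio xvvl ndj wpzs jvzy pvwhw jooki
Hunk 2: at line 3 remove [jvzy] add [pch,sdcfs] -> 8 lines: nsio xvvl ndj wpzs pch sdcfs pvwhw jooki
Hunk 3: at line 2 remove [wpzs] add [hszva] -> 8 lines: nsio xvvl ndj hszva pch sdcfs pvwhw jooki
Hunk 4: at line 1 remove [ndj,hszva,pch] add [wvxn,djfwn] -> 7 lines: nsio xvvl wvxn djfwn sdcfs pvwhw jooki
Hunk 5: at line 2 remove [djfwn,sdcfs] add [fcet,ffa] -> 7 lines: nsio xvvl wvxn fcet ffa pvwhw jooki
Final line 7: jooki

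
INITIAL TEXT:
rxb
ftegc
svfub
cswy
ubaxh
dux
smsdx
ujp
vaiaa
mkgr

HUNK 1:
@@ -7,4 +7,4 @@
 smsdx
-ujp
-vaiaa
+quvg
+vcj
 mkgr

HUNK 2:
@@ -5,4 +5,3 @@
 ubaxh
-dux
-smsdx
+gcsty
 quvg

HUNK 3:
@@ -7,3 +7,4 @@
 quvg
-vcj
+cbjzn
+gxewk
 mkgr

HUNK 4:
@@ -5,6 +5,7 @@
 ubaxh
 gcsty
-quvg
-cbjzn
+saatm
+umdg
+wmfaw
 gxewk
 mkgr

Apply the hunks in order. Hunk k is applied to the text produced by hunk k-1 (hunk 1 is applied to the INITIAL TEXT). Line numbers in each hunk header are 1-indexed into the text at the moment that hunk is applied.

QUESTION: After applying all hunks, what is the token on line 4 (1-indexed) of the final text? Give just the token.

Answer: cswy

Derivation:
Hunk 1: at line 7 remove [ujp,vaiaa] add [quvg,vcj] -> 10 lines: rxb ftegc svfub cswy ubaxh dux smsdx quvg vcj mkgr
Hunk 2: at line 5 remove [dux,smsdx] add [gcsty] -> 9 lines: rxb ftegc svfub cswy ubaxh gcsty quvg vcj mkgr
Hunk 3: at line 7 remove [vcj] add [cbjzn,gxewk] -> 10 lines: rxb ftegc svfub cswy ubaxh gcsty quvg cbjzn gxewk mkgr
Hunk 4: at line 5 remove [quvg,cbjzn] add [saatm,umdg,wmfaw] -> 11 lines: rxb ftegc svfub cswy ubaxh gcsty saatm umdg wmfaw gxewk mkgr
Final line 4: cswy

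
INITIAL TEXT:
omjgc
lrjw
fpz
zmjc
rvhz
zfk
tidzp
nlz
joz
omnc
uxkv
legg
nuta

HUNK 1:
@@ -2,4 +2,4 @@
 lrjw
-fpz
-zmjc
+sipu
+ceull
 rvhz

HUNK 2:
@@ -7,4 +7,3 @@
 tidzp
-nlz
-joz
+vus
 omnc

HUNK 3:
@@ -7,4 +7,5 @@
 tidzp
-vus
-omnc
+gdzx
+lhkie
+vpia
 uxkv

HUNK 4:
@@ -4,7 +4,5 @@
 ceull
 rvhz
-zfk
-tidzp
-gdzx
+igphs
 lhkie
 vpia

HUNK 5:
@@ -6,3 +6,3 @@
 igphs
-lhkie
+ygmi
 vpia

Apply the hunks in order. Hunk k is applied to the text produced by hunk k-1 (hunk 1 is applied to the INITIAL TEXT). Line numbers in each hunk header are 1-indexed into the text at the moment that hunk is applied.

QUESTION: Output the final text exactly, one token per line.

Hunk 1: at line 2 remove [fpz,zmjc] add [sipu,ceull] -> 13 lines: omjgc lrjw sipu ceull rvhz zfk tidzp nlz joz omnc uxkv legg nuta
Hunk 2: at line 7 remove [nlz,joz] add [vus] -> 12 lines: omjgc lrjw sipu ceull rvhz zfk tidzp vus omnc uxkv legg nuta
Hunk 3: at line 7 remove [vus,omnc] add [gdzx,lhkie,vpia] -> 13 lines: omjgc lrjw sipu ceull rvhz zfk tidzp gdzx lhkie vpia uxkv legg nuta
Hunk 4: at line 4 remove [zfk,tidzp,gdzx] add [igphs] -> 11 lines: omjgc lrjw sipu ceull rvhz igphs lhkie vpia uxkv legg nuta
Hunk 5: at line 6 remove [lhkie] add [ygmi] -> 11 lines: omjgc lrjw sipu ceull rvhz igphs ygmi vpia uxkv legg nuta

Answer: omjgc
lrjw
sipu
ceull
rvhz
igphs
ygmi
vpia
uxkv
legg
nuta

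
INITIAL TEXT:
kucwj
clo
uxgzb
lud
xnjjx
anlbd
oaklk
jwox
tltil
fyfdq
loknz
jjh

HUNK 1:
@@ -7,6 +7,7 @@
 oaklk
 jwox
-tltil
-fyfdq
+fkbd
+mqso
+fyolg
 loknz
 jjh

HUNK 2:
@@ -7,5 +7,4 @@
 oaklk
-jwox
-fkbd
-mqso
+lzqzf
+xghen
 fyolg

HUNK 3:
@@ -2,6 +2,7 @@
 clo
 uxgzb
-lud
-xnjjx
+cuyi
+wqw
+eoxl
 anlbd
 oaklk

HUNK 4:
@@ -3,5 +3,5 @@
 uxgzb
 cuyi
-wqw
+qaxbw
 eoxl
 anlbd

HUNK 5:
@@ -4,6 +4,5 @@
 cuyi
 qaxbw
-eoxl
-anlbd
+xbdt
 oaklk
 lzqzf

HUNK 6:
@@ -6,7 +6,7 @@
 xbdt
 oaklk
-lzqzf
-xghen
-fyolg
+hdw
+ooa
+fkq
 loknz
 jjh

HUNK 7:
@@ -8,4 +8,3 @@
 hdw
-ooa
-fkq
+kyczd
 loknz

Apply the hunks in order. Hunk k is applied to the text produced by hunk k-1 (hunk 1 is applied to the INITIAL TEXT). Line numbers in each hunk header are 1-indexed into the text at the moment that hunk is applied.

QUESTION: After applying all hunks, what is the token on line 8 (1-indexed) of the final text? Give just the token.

Hunk 1: at line 7 remove [tltil,fyfdq] add [fkbd,mqso,fyolg] -> 13 lines: kucwj clo uxgzb lud xnjjx anlbd oaklk jwox fkbd mqso fyolg loknz jjh
Hunk 2: at line 7 remove [jwox,fkbd,mqso] add [lzqzf,xghen] -> 12 lines: kucwj clo uxgzb lud xnjjx anlbd oaklk lzqzf xghen fyolg loknz jjh
Hunk 3: at line 2 remove [lud,xnjjx] add [cuyi,wqw,eoxl] -> 13 lines: kucwj clo uxgzb cuyi wqw eoxl anlbd oaklk lzqzf xghen fyolg loknz jjh
Hunk 4: at line 3 remove [wqw] add [qaxbw] -> 13 lines: kucwj clo uxgzb cuyi qaxbw eoxl anlbd oaklk lzqzf xghen fyolg loknz jjh
Hunk 5: at line 4 remove [eoxl,anlbd] add [xbdt] -> 12 lines: kucwj clo uxgzb cuyi qaxbw xbdt oaklk lzqzf xghen fyolg loknz jjh
Hunk 6: at line 6 remove [lzqzf,xghen,fyolg] add [hdw,ooa,fkq] -> 12 lines: kucwj clo uxgzb cuyi qaxbw xbdt oaklk hdw ooa fkq loknz jjh
Hunk 7: at line 8 remove [ooa,fkq] add [kyczd] -> 11 lines: kucwj clo uxgzb cuyi qaxbw xbdt oaklk hdw kyczd loknz jjh
Final line 8: hdw

Answer: hdw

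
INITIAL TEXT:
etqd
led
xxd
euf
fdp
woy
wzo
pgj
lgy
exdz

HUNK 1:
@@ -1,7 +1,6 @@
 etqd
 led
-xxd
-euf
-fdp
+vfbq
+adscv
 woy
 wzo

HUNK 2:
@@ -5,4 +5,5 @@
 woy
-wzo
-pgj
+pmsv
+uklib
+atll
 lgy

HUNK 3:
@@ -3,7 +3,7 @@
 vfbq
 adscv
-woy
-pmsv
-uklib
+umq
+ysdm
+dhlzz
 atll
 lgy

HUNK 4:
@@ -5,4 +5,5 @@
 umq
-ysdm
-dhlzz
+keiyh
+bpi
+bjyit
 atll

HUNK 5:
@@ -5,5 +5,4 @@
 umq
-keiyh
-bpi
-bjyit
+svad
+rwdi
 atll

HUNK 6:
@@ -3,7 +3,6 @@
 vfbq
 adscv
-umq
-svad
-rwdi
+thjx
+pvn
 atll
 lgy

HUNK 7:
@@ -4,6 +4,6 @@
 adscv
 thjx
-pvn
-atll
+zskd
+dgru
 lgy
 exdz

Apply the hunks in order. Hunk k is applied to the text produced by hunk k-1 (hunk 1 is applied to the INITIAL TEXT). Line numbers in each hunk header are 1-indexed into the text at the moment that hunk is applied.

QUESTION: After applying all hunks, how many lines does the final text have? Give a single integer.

Answer: 9

Derivation:
Hunk 1: at line 1 remove [xxd,euf,fdp] add [vfbq,adscv] -> 9 lines: etqd led vfbq adscv woy wzo pgj lgy exdz
Hunk 2: at line 5 remove [wzo,pgj] add [pmsv,uklib,atll] -> 10 lines: etqd led vfbq adscv woy pmsv uklib atll lgy exdz
Hunk 3: at line 3 remove [woy,pmsv,uklib] add [umq,ysdm,dhlzz] -> 10 lines: etqd led vfbq adscv umq ysdm dhlzz atll lgy exdz
Hunk 4: at line 5 remove [ysdm,dhlzz] add [keiyh,bpi,bjyit] -> 11 lines: etqd led vfbq adscv umq keiyh bpi bjyit atll lgy exdz
Hunk 5: at line 5 remove [keiyh,bpi,bjyit] add [svad,rwdi] -> 10 lines: etqd led vfbq adscv umq svad rwdi atll lgy exdz
Hunk 6: at line 3 remove [umq,svad,rwdi] add [thjx,pvn] -> 9 lines: etqd led vfbq adscv thjx pvn atll lgy exdz
Hunk 7: at line 4 remove [pvn,atll] add [zskd,dgru] -> 9 lines: etqd led vfbq adscv thjx zskd dgru lgy exdz
Final line count: 9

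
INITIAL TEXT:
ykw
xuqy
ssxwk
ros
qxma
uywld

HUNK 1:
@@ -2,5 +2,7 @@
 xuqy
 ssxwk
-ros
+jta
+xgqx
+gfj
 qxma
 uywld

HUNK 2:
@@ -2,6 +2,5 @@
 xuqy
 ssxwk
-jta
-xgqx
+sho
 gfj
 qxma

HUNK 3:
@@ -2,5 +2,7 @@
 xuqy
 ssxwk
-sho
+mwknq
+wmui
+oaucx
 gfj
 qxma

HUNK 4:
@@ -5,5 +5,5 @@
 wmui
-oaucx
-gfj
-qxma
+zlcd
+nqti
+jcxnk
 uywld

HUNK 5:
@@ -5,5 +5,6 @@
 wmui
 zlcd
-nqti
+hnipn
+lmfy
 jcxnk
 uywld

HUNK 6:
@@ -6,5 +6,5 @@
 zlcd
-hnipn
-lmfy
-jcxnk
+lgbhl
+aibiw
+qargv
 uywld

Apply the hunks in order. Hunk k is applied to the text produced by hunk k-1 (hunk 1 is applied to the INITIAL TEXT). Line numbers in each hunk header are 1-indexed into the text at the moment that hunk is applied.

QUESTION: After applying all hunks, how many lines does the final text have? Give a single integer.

Hunk 1: at line 2 remove [ros] add [jta,xgqx,gfj] -> 8 lines: ykw xuqy ssxwk jta xgqx gfj qxma uywld
Hunk 2: at line 2 remove [jta,xgqx] add [sho] -> 7 lines: ykw xuqy ssxwk sho gfj qxma uywld
Hunk 3: at line 2 remove [sho] add [mwknq,wmui,oaucx] -> 9 lines: ykw xuqy ssxwk mwknq wmui oaucx gfj qxma uywld
Hunk 4: at line 5 remove [oaucx,gfj,qxma] add [zlcd,nqti,jcxnk] -> 9 lines: ykw xuqy ssxwk mwknq wmui zlcd nqti jcxnk uywld
Hunk 5: at line 5 remove [nqti] add [hnipn,lmfy] -> 10 lines: ykw xuqy ssxwk mwknq wmui zlcd hnipn lmfy jcxnk uywld
Hunk 6: at line 6 remove [hnipn,lmfy,jcxnk] add [lgbhl,aibiw,qargv] -> 10 lines: ykw xuqy ssxwk mwknq wmui zlcd lgbhl aibiw qargv uywld
Final line count: 10

Answer: 10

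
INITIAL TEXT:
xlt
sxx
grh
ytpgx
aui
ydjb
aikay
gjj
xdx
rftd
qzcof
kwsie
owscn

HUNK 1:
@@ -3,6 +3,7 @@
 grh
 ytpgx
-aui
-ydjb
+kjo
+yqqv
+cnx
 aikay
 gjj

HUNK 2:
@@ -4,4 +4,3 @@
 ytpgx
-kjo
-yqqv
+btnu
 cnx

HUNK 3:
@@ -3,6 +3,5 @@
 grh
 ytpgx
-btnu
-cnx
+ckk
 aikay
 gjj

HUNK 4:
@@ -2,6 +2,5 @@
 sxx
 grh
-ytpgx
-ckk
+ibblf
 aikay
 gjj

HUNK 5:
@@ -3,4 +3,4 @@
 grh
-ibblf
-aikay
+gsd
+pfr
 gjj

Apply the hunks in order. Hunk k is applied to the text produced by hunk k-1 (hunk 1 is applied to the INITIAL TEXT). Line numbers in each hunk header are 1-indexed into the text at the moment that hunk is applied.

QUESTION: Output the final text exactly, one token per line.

Answer: xlt
sxx
grh
gsd
pfr
gjj
xdx
rftd
qzcof
kwsie
owscn

Derivation:
Hunk 1: at line 3 remove [aui,ydjb] add [kjo,yqqv,cnx] -> 14 lines: xlt sxx grh ytpgx kjo yqqv cnx aikay gjj xdx rftd qzcof kwsie owscn
Hunk 2: at line 4 remove [kjo,yqqv] add [btnu] -> 13 lines: xlt sxx grh ytpgx btnu cnx aikay gjj xdx rftd qzcof kwsie owscn
Hunk 3: at line 3 remove [btnu,cnx] add [ckk] -> 12 lines: xlt sxx grh ytpgx ckk aikay gjj xdx rftd qzcof kwsie owscn
Hunk 4: at line 2 remove [ytpgx,ckk] add [ibblf] -> 11 lines: xlt sxx grh ibblf aikay gjj xdx rftd qzcof kwsie owscn
Hunk 5: at line 3 remove [ibblf,aikay] add [gsd,pfr] -> 11 lines: xlt sxx grh gsd pfr gjj xdx rftd qzcof kwsie owscn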